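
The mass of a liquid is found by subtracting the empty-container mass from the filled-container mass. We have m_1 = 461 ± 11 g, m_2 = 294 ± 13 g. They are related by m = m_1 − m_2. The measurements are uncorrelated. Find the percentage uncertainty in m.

Absolute uncertainties add in quadrature for a linear combination:
  (δm_1)² = 121;  (δm_2)² = 169
δm = √(290) = 17.0 g
m = 167 g, so δm/m = 17.0/167 = 0.102.

10.2%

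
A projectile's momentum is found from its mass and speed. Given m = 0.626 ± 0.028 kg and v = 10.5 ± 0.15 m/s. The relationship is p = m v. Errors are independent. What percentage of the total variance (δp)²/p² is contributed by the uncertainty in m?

(δp/p)² = (1·δm/m)² + (1·δv/v)²
  m term: (1×0.0447)² = 0.00200
  v term: (1×0.0143)² = 0.000204
Total = 0.00220. Share from m = 0.00200/0.00220 = 0.907.

90.7%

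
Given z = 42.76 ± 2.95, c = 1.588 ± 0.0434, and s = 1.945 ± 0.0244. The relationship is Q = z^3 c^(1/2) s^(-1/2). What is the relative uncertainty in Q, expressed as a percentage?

20.8%

Products/powers → add relative errors in quadrature, weighted by exponent:
  (3·δz/z)² = (3×0.0690)² = 0.0428;  (½·δc/c)² = (0.5×0.0273)² = 0.000187;  (−½·δs/s)² = (-0.5×0.0125)² = 3.93e-05
δQ/Q = √(0.0431) = 0.208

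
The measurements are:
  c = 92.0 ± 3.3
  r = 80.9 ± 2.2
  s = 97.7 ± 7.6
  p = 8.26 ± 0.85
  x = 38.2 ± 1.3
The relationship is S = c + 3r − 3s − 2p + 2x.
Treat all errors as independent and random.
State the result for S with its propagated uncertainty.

101 ± 24.2

Each term contributes (cᵢ δxᵢ)² to (δS)²:
  (δc)² = 10.9;  (3·δr)² = 43.6;  (3·δs)² = 520;  (2·δp)² = 2.89;  (2·δx)² = 6.76
δS = √(584) = 24.2
S = 101.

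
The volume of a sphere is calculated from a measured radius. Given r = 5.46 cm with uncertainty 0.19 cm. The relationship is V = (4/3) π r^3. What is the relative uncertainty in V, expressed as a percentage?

V ∝ r^3, so δV/V = |3| · δr/r = 3 × 0.0348 = 0.104.

10.4%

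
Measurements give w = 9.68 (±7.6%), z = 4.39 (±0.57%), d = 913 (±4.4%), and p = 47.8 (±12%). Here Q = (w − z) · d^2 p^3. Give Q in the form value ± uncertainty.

(4.82 ± 1.91) × 10^11

Let u = w − z = 5.29. δu = √(δw² + δz²) = √(0.541 + 0.000626) = 0.736, so δu/u = 0.139.
Q is then a monomial in u, d, p:
δQ/Q = √((δu/u)² + (2·δd/d)² + (3·δp/p)²) = √(0.0194 + 0.00774 + 0.130) = 0.396
Q = 4.82e+11, so δQ = 0.396 × 4.82e+11 = 1.91e+11.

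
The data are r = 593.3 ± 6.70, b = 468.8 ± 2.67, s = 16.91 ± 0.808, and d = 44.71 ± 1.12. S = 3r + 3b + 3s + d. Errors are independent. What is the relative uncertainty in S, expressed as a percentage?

Each term contributes (cᵢ δxᵢ)² to (δS)²:
  (3·δr)² = 404;  (3·δb)² = 64.2;  (3·δs)² = 5.88;  (δd)² = 1.25
δS = √(475) = 21.8
S = 3282, so δS/S = 21.8/3282 = 0.00664.

0.664%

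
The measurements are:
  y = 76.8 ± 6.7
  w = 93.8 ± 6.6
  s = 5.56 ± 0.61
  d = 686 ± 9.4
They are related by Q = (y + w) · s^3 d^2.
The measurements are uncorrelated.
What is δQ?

4.62e+09

Let u = y + w = 171. δu = √(δy² + δw²) = √(44.9 + 43.6) = 9.40, so δu/u = 0.0551.
Q is then a monomial in u, s, d:
δQ/Q = √((δu/u)² + (3·δs/s)² + (2·δd/d)²) = √(0.00304 + 0.108 + 0.000751) = 0.335
Q = 1.38e+10, so δQ = 0.335 × 1.38e+10 = 4.62e+09.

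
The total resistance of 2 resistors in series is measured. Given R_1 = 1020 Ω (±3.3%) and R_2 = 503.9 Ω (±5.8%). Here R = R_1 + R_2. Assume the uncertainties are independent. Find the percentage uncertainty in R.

2.93%

Sums and differences: (δR)² = Σ (cᵢ δxᵢ)².
  (δR_1)² = 1130;  (δR_2)² = 854
δR = √(1990) = 44.6 Ω
R = 1524 Ω, so δR/R = 44.6/1524 = 0.0293.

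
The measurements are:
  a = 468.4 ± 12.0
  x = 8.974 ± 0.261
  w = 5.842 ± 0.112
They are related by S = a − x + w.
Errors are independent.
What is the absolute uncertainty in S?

For a sum/difference, combine absolute errors in quadrature:
  (δa)² = 144;  (δx)² = 0.0681;  (δw)² = 0.0125
δS = √(144) = 12.0

12.0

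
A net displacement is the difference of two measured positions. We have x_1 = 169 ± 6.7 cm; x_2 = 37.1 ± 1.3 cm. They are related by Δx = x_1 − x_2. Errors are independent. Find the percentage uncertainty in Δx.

For a sum/difference, combine absolute errors in quadrature:
  (δx_1)² = 44.9;  (δx_2)² = 1.69
δΔx = √(46.6) = 6.82 cm
Δx = 132 cm, so δΔx/Δx = 6.82/132 = 0.0517.

5.17%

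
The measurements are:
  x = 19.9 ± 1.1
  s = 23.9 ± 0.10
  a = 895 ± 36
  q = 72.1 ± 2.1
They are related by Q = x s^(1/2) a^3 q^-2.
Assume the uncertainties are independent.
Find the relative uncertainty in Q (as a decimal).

0.145

Products/powers → add relative errors in quadrature, weighted by exponent:
  (1·δx/x)² = (1×0.0553)² = 0.00306;  (½·δs/s)² = (0.5×0.00418)² = 4.38e-06;  (3·δa/a)² = (3×0.0402)² = 0.0146;  (-2·δq/q)² = (-2×0.0291)² = 0.00339
δQ/Q = √(0.0210) = 0.145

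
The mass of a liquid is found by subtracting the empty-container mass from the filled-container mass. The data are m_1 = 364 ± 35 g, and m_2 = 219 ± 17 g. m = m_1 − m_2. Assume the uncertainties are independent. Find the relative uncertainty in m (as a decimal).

0.268

Sums and differences: (δm)² = Σ (cᵢ δxᵢ)².
  (δm_1)² = 1220;  (δm_2)² = 289
δm = √(1510) = 38.9 g
m = 145 g, so δm/m = 38.9/145 = 0.268.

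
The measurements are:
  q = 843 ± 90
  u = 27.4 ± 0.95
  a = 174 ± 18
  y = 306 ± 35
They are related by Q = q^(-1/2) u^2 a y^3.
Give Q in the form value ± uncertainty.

(1.29 ± 0.476) × 10^11

For a monomial Q ∝ q^(-1/2), u^2, a, y^3, fractional errors add in quadrature:
  (−½·δq/q)² = (-0.5×0.107)² = 0.00285;  (2·δu/u)² = (2×0.0347)² = 0.00481;  (1·δa/a)² = (1×0.103)² = 0.0107;  (3·δy/y)² = (3×0.114)² = 0.118
δQ/Q = √(0.136) = 0.369
Q = 1.29e+11, so δQ = 0.369 × 1.29e+11 = 4.76e+10.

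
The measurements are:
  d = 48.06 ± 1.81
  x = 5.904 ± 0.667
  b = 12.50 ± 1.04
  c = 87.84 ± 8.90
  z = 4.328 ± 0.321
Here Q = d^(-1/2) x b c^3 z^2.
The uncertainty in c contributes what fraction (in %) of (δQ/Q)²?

(δQ/Q)² = (−½·δd/d)² + (1·δx/x)² + (1·δb/b)² + (3·δc/c)² + (2·δz/z)²
  d term: (-0.5×0.0377)² = 0.000355
  x term: (1×0.113)² = 0.0128
  b term: (1×0.0832)² = 0.00692
  c term: (3×0.101)² = 0.0924
  z term: (2×0.0742)² = 0.0220
Total = 0.134. Share from c = 0.0924/0.134 = 0.687.

68.7%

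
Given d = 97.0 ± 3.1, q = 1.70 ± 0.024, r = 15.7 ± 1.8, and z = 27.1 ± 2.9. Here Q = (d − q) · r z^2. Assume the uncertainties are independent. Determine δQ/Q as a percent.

24.5%

Let u = d − q = 95.3. δu = √(δd² + δq²) = √(9.61 + 0.000576) = 3.10, so δu/u = 0.0325.
Q is then a monomial in u, r, z:
δQ/Q = √((δu/u)² + (1·δr/r)² + (2·δz/z)²) = √(0.00106 + 0.0131 + 0.0458) = 0.245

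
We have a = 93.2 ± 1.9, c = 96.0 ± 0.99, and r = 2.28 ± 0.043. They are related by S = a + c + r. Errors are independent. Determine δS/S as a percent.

Sums and differences: (δS)² = Σ (cᵢ δxᵢ)².
  (δa)² = 3.61;  (δc)² = 0.980;  (δr)² = 0.00185
δS = √(4.59) = 2.14
S = 191, so δS/S = 2.14/191 = 0.0112.

1.12%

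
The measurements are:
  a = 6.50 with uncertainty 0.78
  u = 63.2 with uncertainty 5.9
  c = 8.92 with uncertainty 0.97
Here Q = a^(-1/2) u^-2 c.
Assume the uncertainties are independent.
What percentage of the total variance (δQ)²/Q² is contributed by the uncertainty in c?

23.5%

(δQ/Q)² = (−½·δa/a)² + (-2·δu/u)² + (1·δc/c)²
  a term: (-0.5×0.120)² = 0.00360
  u term: (-2×0.0934)² = 0.0349
  c term: (1×0.109)² = 0.0118
Total = 0.0503. Share from c = 0.0118/0.0503 = 0.235.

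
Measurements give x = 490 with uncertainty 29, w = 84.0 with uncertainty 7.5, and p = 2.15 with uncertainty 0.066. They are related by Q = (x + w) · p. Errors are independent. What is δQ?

74.7

Let u = x + w = 574. δu = √(δx² + δw²) = √(841 + 56.2) = 30.0, so δu/u = 0.0522.
Q is then a monomial in u, p:
δQ/Q = √((δu/u)² + (1·δp/p)²) = √(0.00272 + 0.000942) = 0.0605
Q = 1230, so δQ = 0.0605 × 1230 = 74.7.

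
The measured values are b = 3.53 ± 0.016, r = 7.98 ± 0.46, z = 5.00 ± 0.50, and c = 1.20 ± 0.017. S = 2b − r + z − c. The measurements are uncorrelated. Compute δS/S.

0.236

Each term contributes (cᵢ δxᵢ)² to (δS)²:
  (2·δb)² = 0.00102;  (δr)² = 0.212;  (δz)² = 0.250;  (δc)² = 0.000289
δS = √(0.463) = 0.680
S = 2.88, so δS/S = 0.680/2.88 = 0.236.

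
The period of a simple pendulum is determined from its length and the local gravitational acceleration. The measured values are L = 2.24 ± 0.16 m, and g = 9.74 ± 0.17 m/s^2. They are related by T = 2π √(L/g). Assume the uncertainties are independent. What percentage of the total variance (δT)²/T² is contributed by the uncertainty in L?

94.4%

(δT/T)² = (½·δL/L)² + (−½·δg/g)²
  L term: (0.5×0.0714)² = 0.00128
  g term: (-0.5×0.0175)² = 7.62e-05
Total = 0.00135. Share from L = 0.00128/0.00135 = 0.944.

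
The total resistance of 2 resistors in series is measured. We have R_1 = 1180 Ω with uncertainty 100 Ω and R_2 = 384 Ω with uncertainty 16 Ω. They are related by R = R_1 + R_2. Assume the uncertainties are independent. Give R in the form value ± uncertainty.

Sums and differences: (δR)² = Σ (cᵢ δxᵢ)².
  (δR_1)² = 10000;  (δR_2)² = 256
δR = √(10300) = 101 Ω
R = 1560 Ω.

1560 ± 101 Ω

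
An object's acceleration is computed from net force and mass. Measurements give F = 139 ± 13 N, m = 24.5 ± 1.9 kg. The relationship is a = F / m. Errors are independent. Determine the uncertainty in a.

0.689 m/s^2

Each factor contributes (exponent × relative error)² to (δa/a)²:
  (1·δF/F)² = (1×0.0935)² = 0.00875;  (-1·δm/m)² = (-1×0.0776)² = 0.00601
δa/a = √(0.0148) = 0.121
a = 5.67 m/s^2, so δa = 0.121 × 5.67 = 0.689 m/s^2.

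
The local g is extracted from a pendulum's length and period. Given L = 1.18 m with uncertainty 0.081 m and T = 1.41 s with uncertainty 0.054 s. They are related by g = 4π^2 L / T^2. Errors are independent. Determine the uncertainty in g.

Since g is a product/quotient, work with relative uncertainties:
  (1·δL/L)² = (1×0.0686)² = 0.00471;  (-2·δT/T)² = (-2×0.0383)² = 0.00587
δg/g = √(0.0106) = 0.103
g = 23.4 m/s^2, so δg = 0.103 × 23.4 = 2.41 m/s^2.

2.41 m/s^2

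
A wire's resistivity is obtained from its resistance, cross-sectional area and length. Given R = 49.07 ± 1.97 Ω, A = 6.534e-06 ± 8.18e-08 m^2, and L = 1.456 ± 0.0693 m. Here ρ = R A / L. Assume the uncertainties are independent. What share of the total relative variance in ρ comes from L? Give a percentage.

(δρ/ρ)² = (1·δR/R)² + (1·δA/A)² + (-1·δL/L)²
  R term: (1×0.0401)² = 0.00161
  A term: (1×0.0125)² = 0.000157
  L term: (-1×0.0476)² = 0.00227
Total = 0.00403. Share from L = 0.00227/0.00403 = 0.562.

56.2%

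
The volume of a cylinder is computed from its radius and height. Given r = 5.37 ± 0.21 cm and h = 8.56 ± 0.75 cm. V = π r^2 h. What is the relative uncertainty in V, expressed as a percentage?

11.7%

Relative error in a monomial: (δV/V)² = Σ (nᵢ · δxᵢ/xᵢ)².
  (2·δr/r)² = (2×0.0391)² = 0.00612;  (1·δh/h)² = (1×0.0876)² = 0.00768
δV/V = √(0.0138) = 0.117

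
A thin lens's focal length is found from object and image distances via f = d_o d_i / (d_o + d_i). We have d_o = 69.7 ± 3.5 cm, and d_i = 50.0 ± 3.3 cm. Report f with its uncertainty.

29.1 ± 1.27 cm

∂f/∂d_o = (d_i/(d_o+d_i))² = 0.174;  ∂f/∂d_i = (d_o/(d_o+d_i))² = 0.339
δf = √((∂f/∂d_o · δd_o)² + (∂f/∂d_i · δd_i)²) = √(0.373 + 1.25) = 1.27 cm
f = 29.1 cm.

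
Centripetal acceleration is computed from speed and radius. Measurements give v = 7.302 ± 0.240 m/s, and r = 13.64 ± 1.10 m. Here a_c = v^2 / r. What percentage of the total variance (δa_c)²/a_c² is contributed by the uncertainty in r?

60.1%

(δa_c/a_c)² = (2·δv/v)² + (-1·δr/r)²
  v term: (2×0.0329)² = 0.00432
  r term: (-1×0.0806)² = 0.00650
Total = 0.0108. Share from r = 0.00650/0.0108 = 0.601.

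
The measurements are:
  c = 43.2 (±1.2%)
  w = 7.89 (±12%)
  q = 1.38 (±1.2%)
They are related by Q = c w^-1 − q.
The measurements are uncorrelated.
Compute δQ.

Let p = c·w^-1 = 5.48. δp/p = √((1·δc/c)² + (-1·δw/w)²) = √(0.000144 + 0.0144) = 0.121, so δp = 0.660.
Q = p − q: δQ = √(δp² + δq²) = √(0.436 + 0.000274) = 0.661

0.661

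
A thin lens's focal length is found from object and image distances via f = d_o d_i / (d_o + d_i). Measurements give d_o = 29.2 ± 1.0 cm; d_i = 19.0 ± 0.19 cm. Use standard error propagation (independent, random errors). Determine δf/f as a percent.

∂f/∂d_o = (d_i/(d_o+d_i))² = 0.155;  ∂f/∂d_i = (d_o/(d_o+d_i))² = 0.367
δf = √((∂f/∂d_o · δd_o)² + (∂f/∂d_i · δd_i)²) = √(0.0241 + 0.00486) = 0.170 cm
f = 11.5 cm, so δf/f = 0.170/11.5 = 0.0148.

1.48%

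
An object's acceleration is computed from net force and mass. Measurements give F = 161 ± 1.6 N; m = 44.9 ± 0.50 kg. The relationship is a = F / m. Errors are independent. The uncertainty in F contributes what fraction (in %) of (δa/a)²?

(δa/a)² = (1·δF/F)² + (-1·δm/m)²
  F term: (1×0.00994)² = 9.88e-05
  m term: (-1×0.0111)² = 0.000124
Total = 0.000223. Share from F = 9.88e-05/0.000223 = 0.443.

44.3%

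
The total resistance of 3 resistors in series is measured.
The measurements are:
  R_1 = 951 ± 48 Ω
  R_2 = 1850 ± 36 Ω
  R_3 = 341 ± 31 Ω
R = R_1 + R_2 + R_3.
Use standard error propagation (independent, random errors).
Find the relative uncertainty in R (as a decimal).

Each term contributes (cᵢ δxᵢ)² to (δR)²:
  (δR_1)² = 2300;  (δR_2)² = 1300;  (δR_3)² = 961
δR = √(4560) = 67.5 Ω
R = 3140 Ω, so δR/R = 67.5/3140 = 0.0215.

0.0215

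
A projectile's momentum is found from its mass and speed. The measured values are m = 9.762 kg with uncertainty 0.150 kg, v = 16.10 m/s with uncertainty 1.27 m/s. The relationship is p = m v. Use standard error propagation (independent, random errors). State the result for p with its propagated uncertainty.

157.2 ± 12.6 kg·m/s

Each factor contributes (exponent × relative error)² to (δp/p)²:
  (1·δm/m)² = (1×0.0154)² = 0.000236;  (1·δv/v)² = (1×0.0789)² = 0.00622
δp/p = √(0.00646) = 0.0804
p = 157.2 kg·m/s, so δp = 0.0804 × 157.2 = 12.6 kg·m/s.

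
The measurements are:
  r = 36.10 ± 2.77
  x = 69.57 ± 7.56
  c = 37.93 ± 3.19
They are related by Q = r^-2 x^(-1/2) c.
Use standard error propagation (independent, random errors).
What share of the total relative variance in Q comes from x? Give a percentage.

8.79%

(δQ/Q)² = (-2·δr/r)² + (−½·δx/x)² + (1·δc/c)²
  r term: (-2×0.0767)² = 0.0236
  x term: (-0.5×0.109)² = 0.00295
  c term: (1×0.0841)² = 0.00707
Total = 0.0336. Share from x = 0.00295/0.0336 = 0.0879.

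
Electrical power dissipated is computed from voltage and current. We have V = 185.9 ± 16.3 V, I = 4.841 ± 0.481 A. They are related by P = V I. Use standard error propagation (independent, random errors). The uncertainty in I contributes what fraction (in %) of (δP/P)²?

56.2%

(δP/P)² = (1·δV/V)² + (1·δI/I)²
  V term: (1×0.0877)² = 0.00769
  I term: (1×0.0994)² = 0.00987
Total = 0.0176. Share from I = 0.00987/0.0176 = 0.562.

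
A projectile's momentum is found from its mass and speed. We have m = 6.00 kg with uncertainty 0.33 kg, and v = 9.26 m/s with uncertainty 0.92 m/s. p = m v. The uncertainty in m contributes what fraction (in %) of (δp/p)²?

(δp/p)² = (1·δm/m)² + (1·δv/v)²
  m term: (1×0.0550)² = 0.00302
  v term: (1×0.0994)² = 0.00987
Total = 0.0129. Share from m = 0.00302/0.0129 = 0.235.

23.5%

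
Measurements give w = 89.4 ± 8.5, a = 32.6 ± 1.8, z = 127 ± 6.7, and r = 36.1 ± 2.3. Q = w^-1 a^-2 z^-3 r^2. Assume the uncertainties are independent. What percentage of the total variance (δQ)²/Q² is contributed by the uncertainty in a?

19.5%

(δQ/Q)² = (-1·δw/w)² + (-2·δa/a)² + (-3·δz/z)² + (2·δr/r)²
  w term: (-1×0.0951)² = 0.00904
  a term: (-2×0.0552)² = 0.0122
  z term: (-3×0.0528)² = 0.0250
  r term: (2×0.0637)² = 0.0162
Total = 0.0625. Share from a = 0.0122/0.0625 = 0.195.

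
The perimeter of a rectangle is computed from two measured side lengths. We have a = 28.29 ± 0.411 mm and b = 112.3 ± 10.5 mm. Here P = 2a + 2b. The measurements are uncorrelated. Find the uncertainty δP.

21.0 mm

Sums and differences: (δP)² = Σ (cᵢ δxᵢ)².
  (2·δa)² = 0.676;  (2·δb)² = 441
δP = √(442) = 21.0 mm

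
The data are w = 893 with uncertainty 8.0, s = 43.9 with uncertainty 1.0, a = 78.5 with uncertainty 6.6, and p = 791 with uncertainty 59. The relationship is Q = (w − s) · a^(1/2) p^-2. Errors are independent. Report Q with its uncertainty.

Let u = w − s = 849. δu = √(δw² + δs²) = √(64.0 + 1.00) = 8.06, so δu/u = 0.00950.
Q is then a monomial in u, a, p:
δQ/Q = √((δu/u)² + (½·δa/a)² + (-2·δp/p)²) = √(9.02e-05 + 0.00177 + 0.0223) = 0.155
Q = 0.0120, so δQ = 0.155 × 0.0120 = 0.00187.

0.0120 ± 0.00187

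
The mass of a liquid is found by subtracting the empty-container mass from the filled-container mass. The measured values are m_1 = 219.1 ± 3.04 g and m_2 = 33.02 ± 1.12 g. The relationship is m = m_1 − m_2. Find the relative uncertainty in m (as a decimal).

Absolute uncertainties add in quadrature for a linear combination:
  (δm_1)² = 9.24;  (δm_2)² = 1.25
δm = √(10.5) = 3.24 g
m = 186.1 g, so δm/m = 3.24/186.1 = 0.0174.

0.0174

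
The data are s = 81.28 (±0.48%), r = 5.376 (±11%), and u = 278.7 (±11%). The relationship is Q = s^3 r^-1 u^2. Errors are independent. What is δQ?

1.91e+09

For a monomial Q ∝ s^3, r^-1, u^2, fractional errors add in quadrature:
  (3·δs/s)² = (3×0.00480)² = 0.000207;  (-1·δr/r)² = (-1×0.110)² = 0.0121;  (2·δu/u)² = (2×0.110)² = 0.0484
δQ/Q = √(0.0607) = 0.246
Q = 7.758e+09, so δQ = 0.246 × 7.758e+09 = 1.91e+09.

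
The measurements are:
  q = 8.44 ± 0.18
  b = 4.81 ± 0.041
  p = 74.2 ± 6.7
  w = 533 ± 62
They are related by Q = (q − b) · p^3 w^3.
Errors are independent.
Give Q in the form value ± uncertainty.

Let u = q − b = 3.63. δu = √(δq² + δb²) = √(0.0324 + 0.00168) = 0.185, so δu/u = 0.0509.
Q is then a monomial in u, p, w:
δQ/Q = √((δu/u)² + (3·δp/p)² + (3·δw/w)²) = √(0.00259 + 0.0734 + 0.122) = 0.445
Q = 2.25e+14, so δQ = 0.445 × 2.25e+14 = 9.99e+13.

(2.25 ± 0.999) × 10^14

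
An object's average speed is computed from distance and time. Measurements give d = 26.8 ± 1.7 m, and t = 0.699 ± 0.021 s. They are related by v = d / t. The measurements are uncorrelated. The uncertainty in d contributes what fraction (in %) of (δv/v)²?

(δv/v)² = (1·δd/d)² + (-1·δt/t)²
  d term: (1×0.0634)² = 0.00402
  t term: (-1×0.0300)² = 0.000903
Total = 0.00493. Share from d = 0.00402/0.00493 = 0.817.

81.7%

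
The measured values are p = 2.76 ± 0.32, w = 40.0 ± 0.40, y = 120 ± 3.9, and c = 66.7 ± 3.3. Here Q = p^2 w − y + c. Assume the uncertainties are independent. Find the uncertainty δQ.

70.9

Let h = p^2·w = 305. δh/h = √((2·δp/p)² + (1·δw/w)²) = √(0.0538 + 0.000100) = 0.232, so δh = 70.7.
Q = h − y + c: δQ = √(δh² + δy² + δc²) = √(5000 + 15.2 + 10.9) = 70.9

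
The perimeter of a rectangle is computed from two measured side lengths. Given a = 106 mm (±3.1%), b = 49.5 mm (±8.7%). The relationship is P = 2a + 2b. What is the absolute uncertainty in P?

10.8 mm

P is a linear combination, so absolute uncertainties add in quadrature:
  (2·δa)² = 43.2;  (2·δb)² = 74.2
δP = √(117) = 10.8 mm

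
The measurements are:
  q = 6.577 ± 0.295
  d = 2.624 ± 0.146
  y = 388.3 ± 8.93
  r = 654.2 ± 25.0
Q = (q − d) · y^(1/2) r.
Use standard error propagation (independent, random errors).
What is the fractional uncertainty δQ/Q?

0.0923

Let u = q − d = 3.953. δu = √(δq² + δd²) = √(0.0870 + 0.0213) = 0.329, so δu/u = 0.0833.
Q is then a monomial in u, y, r:
δQ/Q = √((δu/u)² + (½·δy/y)² + (1·δr/r)²) = √(0.00693 + 0.000132 + 0.00146) = 0.0923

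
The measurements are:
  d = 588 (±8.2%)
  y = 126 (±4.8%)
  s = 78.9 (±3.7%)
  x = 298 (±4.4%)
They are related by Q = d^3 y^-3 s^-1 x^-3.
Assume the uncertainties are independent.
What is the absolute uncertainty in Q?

1.54e-08

For a monomial Q ∝ d^3, y^-3, s^-1, x^-3, fractional errors add in quadrature:
  (3·δd/d)² = (3×0.0820)² = 0.0605;  (-3·δy/y)² = (-3×0.0480)² = 0.0207;  (-1·δs/s)² = (-1×0.0370)² = 0.00137;  (-3·δx/x)² = (-3×0.0440)² = 0.0174
δQ/Q = √(0.100) = 0.316
Q = 4.87e-08, so δQ = 0.316 × 4.87e-08 = 1.54e-08.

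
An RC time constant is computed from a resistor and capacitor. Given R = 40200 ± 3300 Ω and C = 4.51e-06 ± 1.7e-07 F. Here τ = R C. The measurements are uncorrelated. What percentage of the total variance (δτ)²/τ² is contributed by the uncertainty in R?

82.6%

(δτ/τ)² = (1·δR/R)² + (1·δC/C)²
  R term: (1×0.0821)² = 0.00674
  C term: (1×0.0377)² = 0.00142
Total = 0.00816. Share from R = 0.00674/0.00816 = 0.826.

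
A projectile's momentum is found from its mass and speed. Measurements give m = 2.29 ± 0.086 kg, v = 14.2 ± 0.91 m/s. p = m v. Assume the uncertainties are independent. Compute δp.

p is a product of powers, so relative uncertainties combine in quadrature:
  (1·δm/m)² = (1×0.0376)² = 0.00141;  (1·δv/v)² = (1×0.0641)² = 0.00411
δp/p = √(0.00552) = 0.0743
p = 32.5 kg·m/s, so δp = 0.0743 × 32.5 = 2.42 kg·m/s.

2.42 kg·m/s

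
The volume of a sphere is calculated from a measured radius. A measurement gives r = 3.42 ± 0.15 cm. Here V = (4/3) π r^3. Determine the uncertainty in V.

Products/powers → add relative errors in quadrature, weighted by exponent:
  (3·δr/r)² = (3×0.0439)² = 0.0173
δV/V = √(0.0173) = 0.132
V = 168 cm^3, so δV = 0.132 × 168 = 22.0 cm^3.

22.0 cm^3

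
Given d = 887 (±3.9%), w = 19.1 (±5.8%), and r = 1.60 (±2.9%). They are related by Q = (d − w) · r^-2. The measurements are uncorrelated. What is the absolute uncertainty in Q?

Let u = d − w = 868. δu = √(δd² + δw²) = √(1200 + 1.23) = 34.6, so δu/u = 0.0399.
Q is then a monomial in u, r:
δQ/Q = √((δu/u)² + (-2·δr/r)²) = √(0.00159 + 0.00336) = 0.0704
Q = 339, so δQ = 0.0704 × 339 = 23.9.

23.9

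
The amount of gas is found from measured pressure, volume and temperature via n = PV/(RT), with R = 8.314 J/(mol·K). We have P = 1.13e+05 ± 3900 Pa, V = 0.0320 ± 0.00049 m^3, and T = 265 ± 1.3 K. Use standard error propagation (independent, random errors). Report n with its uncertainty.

Since n is a product/quotient, work with relative uncertainties:
  (1·δP/P)² = (1×0.0345)² = 0.00119;  (1·δV/V)² = (1×0.0153)² = 0.000234;  (-1·δT/T)² = (-1×0.00491)² = 2.41e-05
δn/n = √(0.00145) = 0.0381
n = 1.64 mol, so δn = 0.0381 × 1.64 = 0.0625 mol.

1.64 ± 0.0625 mol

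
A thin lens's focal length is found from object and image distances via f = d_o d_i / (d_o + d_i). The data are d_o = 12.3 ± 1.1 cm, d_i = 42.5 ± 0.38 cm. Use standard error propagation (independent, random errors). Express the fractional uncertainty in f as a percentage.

6.94%

∂f/∂d_o = (d_i/(d_o+d_i))² = 0.601;  ∂f/∂d_i = (d_o/(d_o+d_i))² = 0.0504
δf = √((∂f/∂d_o · δd_o)² + (∂f/∂d_i · δd_i)²) = √(0.438 + 0.000366) = 0.662 cm
f = 9.54 cm, so δf/f = 0.662/9.54 = 0.0694.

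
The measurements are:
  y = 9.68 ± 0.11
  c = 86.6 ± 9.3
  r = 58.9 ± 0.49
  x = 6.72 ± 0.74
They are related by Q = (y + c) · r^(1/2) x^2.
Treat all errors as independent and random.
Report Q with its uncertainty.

33400 ± 8030

Let u = y + c = 96.3. δu = √(δy² + δc²) = √(0.0121 + 86.5) = 9.30, so δu/u = 0.0966.
Q is then a monomial in u, r, x:
δQ/Q = √((δu/u)² + (½·δr/r)² + (2·δx/x)²) = √(0.00933 + 1.73e-05 + 0.0485) = 0.241
Q = 33400, so δQ = 0.241 × 33400 = 8030.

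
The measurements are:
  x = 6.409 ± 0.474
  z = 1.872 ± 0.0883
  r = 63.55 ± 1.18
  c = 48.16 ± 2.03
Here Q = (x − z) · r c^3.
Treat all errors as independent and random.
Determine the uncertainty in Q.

Let u = x − z = 4.537. δu = √(δx² + δz²) = √(0.225 + 0.00780) = 0.482, so δu/u = 0.106.
Q is then a monomial in u, r, c:
δQ/Q = √((δu/u)² + (1·δr/r)² + (3·δc/c)²) = √(0.0113 + 0.000345 + 0.0160) = 0.166
Q = 3.221e+07, so δQ = 0.166 × 3.221e+07 = 5.35e+06.

5.35e+06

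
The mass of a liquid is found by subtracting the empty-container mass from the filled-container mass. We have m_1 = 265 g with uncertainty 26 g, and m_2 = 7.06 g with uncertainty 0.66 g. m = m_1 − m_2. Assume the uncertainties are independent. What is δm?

26.0 g

m is a linear combination, so absolute uncertainties add in quadrature:
  (δm_1)² = 676;  (δm_2)² = 0.436
δm = √(676) = 26.0 g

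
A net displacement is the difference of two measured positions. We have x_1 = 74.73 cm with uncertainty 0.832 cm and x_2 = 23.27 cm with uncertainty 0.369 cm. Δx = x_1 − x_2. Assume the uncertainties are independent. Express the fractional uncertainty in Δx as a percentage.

1.77%

Absolute uncertainties add in quadrature for a linear combination:
  (δx_1)² = 0.692;  (δx_2)² = 0.136
δΔx = √(0.828) = 0.910 cm
Δx = 51.46 cm, so δΔx/Δx = 0.910/51.46 = 0.0177.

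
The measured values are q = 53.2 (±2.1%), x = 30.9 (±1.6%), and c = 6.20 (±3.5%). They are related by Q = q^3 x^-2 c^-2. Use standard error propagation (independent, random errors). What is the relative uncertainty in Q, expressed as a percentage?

9.95%

Each factor contributes (exponent × relative error)² to (δQ/Q)²:
  (3·δq/q)² = (3×0.0210)² = 0.00397;  (-2·δx/x)² = (-2×0.0160)² = 0.00102;  (-2·δc/c)² = (-2×0.0350)² = 0.00490
δQ/Q = √(0.00989) = 0.0995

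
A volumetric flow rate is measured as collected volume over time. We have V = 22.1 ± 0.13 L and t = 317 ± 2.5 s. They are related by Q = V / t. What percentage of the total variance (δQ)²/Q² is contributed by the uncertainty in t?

64.3%

(δQ/Q)² = (1·δV/V)² + (-1·δt/t)²
  V term: (1×0.00588)² = 3.46e-05
  t term: (-1×0.00789)² = 6.22e-05
Total = 9.68e-05. Share from t = 6.22e-05/9.68e-05 = 0.643.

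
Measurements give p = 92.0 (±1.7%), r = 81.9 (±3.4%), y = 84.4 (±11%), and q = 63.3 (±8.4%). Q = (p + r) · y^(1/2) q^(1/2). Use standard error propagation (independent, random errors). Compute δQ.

910

Let u = p + r = 174. δu = √(δp² + δr²) = √(2.45 + 7.75) = 3.19, so δu/u = 0.0184.
Q is then a monomial in u, y, q:
δQ/Q = √((δu/u)² + (½·δy/y)² + (½·δq/q)²) = √(0.000337 + 0.00302 + 0.00176) = 0.0716
Q = 12700, so δQ = 0.0716 × 12700 = 910.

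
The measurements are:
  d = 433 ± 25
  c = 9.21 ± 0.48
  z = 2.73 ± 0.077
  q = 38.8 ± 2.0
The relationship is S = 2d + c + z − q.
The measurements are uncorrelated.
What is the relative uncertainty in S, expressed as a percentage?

Each term contributes (cᵢ δxᵢ)² to (δS)²:
  (2·δd)² = 2500;  (δc)² = 0.230;  (δz)² = 0.00593;  (δq)² = 4.00
δS = √(2500) = 50.0
S = 839, so δS/S = 50.0/839 = 0.0596.

5.96%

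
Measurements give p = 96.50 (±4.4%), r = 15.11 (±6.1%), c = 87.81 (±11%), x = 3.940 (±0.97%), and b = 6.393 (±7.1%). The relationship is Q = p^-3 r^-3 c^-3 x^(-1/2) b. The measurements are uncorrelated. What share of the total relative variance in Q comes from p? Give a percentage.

(δQ/Q)² = (-3·δp/p)² + (-3·δr/r)² + (-3·δc/c)² + (−½·δx/x)² + (1·δb/b)²
  p term: (-3×0.0440)² = 0.0174
  r term: (-3×0.0610)² = 0.0335
  c term: (-3×0.110)² = 0.109
  x term: (-0.5×0.00970)² = 2.35e-05
  b term: (1×0.0710)² = 0.00504
Total = 0.165. Share from p = 0.0174/0.165 = 0.106.

10.6%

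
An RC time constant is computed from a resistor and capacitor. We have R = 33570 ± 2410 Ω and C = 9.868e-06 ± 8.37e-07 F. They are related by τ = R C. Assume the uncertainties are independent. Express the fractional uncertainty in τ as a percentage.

τ is a product of powers, so relative uncertainties combine in quadrature:
  (1·δR/R)² = (1×0.0718)² = 0.00515;  (1·δC/C)² = (1×0.0848)² = 0.00719
δτ/τ = √(0.0123) = 0.111

11.1%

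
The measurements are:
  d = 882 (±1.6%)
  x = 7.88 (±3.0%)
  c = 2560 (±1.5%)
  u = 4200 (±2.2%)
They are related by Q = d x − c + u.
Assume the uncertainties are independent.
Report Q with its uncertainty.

8590 ± 257

Let p = d·x = 6950. δp/p = √((1·δd/d)² + (1·δx/x)²) = √(0.000256 + 0.000900) = 0.0340, so δp = 236.
Q = p − c + u: δQ = √(δp² + δc² + δu²) = √(55800 + 1470 + 8540) = 257
Q = 8590.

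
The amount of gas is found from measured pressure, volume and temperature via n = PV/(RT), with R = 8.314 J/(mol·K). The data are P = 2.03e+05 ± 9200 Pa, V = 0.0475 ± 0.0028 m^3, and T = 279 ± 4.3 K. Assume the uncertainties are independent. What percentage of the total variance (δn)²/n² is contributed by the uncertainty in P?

(δn/n)² = (1·δP/P)² + (1·δV/V)² + (-1·δT/T)²
  P term: (1×0.0453)² = 0.00205
  V term: (1×0.0589)² = 0.00347
  T term: (-1×0.0154)² = 0.000238
Total = 0.00577. Share from P = 0.00205/0.00577 = 0.356.

35.6%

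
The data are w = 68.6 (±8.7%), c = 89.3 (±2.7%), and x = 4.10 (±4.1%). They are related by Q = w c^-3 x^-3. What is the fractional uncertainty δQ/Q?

Since Q is a product/quotient, work with relative uncertainties:
  (1·δw/w)² = (1×0.0870)² = 0.00757;  (-3·δc/c)² = (-3×0.0270)² = 0.00656;  (-3·δx/x)² = (-3×0.0410)² = 0.0151
δQ/Q = √(0.0293) = 0.171

0.171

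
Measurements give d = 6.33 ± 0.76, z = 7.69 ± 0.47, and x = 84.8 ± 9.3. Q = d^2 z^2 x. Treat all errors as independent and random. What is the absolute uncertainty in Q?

58500

Q is a product of powers, so relative uncertainties combine in quadrature:
  (2·δd/d)² = (2×0.120)² = 0.0577;  (2·δz/z)² = (2×0.0611)² = 0.0149;  (1·δx/x)² = (1×0.110)² = 0.0120
δQ/Q = √(0.0846) = 0.291
Q = 2.01e+05, so δQ = 0.291 × 2.01e+05 = 58500.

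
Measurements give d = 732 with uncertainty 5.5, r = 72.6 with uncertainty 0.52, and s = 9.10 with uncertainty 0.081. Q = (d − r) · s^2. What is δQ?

1070

Let u = d − r = 659. δu = √(δd² + δr²) = √(30.2 + 0.270) = 5.52, so δu/u = 0.00838.
Q is then a monomial in u, s:
δQ/Q = √((δu/u)² + (2·δs/s)²) = √(7.02e-05 + 0.000317) = 0.0197
Q = 54600, so δQ = 0.0197 × 54600 = 1070.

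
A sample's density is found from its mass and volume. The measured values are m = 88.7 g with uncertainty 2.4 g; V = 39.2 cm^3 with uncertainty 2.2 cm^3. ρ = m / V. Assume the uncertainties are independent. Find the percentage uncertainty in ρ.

Each factor contributes (exponent × relative error)² to (δρ/ρ)²:
  (1·δm/m)² = (1×0.0271)² = 0.000732;  (-1·δV/V)² = (-1×0.0561)² = 0.00315
δρ/ρ = √(0.00388) = 0.0623

6.23%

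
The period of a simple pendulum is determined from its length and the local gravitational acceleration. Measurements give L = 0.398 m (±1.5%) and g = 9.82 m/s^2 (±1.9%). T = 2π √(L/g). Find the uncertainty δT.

0.0153 s

T is a product of powers, so relative uncertainties combine in quadrature:
  (½·δL/L)² = (0.5×0.0150)² = 5.63e-05;  (−½·δg/g)² = (-0.5×0.0190)² = 9.02e-05
δT/T = √(0.000147) = 0.0121
T = 1.26 s, so δT = 0.0121 × 1.26 = 0.0153 s.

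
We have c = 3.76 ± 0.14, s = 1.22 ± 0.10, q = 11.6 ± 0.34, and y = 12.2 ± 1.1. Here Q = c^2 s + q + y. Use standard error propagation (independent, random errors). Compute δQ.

Let p = c^2·s = 17.2. δp/p = √((2·δc/c)² + (1·δs/s)²) = √(0.00555 + 0.00672) = 0.111, so δp = 1.91.
Q = p + q + y: δQ = √(δp² + δq² + δy²) = √(3.65 + 0.116 + 1.21) = 2.23

2.23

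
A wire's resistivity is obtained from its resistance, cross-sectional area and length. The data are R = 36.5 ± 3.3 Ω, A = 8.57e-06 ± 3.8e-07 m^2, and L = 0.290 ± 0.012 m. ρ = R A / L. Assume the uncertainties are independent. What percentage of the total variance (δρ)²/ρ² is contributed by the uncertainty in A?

16.6%

(δρ/ρ)² = (1·δR/R)² + (1·δA/A)² + (-1·δL/L)²
  R term: (1×0.0904)² = 0.00817
  A term: (1×0.0443)² = 0.00197
  L term: (-1×0.0414)² = 0.00171
Total = 0.0119. Share from A = 0.00197/0.0119 = 0.166.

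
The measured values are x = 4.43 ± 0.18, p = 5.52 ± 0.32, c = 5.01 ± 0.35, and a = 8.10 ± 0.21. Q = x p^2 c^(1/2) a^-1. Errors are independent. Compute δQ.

Each factor contributes (exponent × relative error)² to (δQ/Q)²:
  (1·δx/x)² = (1×0.0406)² = 0.00165;  (2·δp/p)² = (2×0.0580)² = 0.0134;  (½·δc/c)² = (0.5×0.0699)² = 0.00122;  (-1·δa/a)² = (-1×0.0259)² = 0.000672
δQ/Q = √(0.0170) = 0.130
Q = 37.3, so δQ = 0.130 × 37.3 = 4.86.

4.86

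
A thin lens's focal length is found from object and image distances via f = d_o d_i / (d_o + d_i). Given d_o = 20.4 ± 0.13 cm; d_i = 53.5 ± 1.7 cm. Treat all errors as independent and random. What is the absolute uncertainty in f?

∂f/∂d_o = (d_i/(d_o+d_i))² = 0.524;  ∂f/∂d_i = (d_o/(d_o+d_i))² = 0.0762
δf = √((∂f/∂d_o · δd_o)² + (∂f/∂d_i · δd_i)²) = √(0.00464 + 0.0168) = 0.146 cm

0.146 cm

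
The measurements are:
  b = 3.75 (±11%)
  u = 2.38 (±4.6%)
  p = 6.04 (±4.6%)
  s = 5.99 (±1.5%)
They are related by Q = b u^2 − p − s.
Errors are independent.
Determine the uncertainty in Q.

Let w = b·u^2 = 21.2. δw/w = √((1·δb/b)² + (2·δu/u)²) = √(0.0121 + 0.00846) = 0.143, so δw = 3.05.
Q = w − p − s: δQ = √(δw² + δp² + δs²) = √(9.28 + 0.0772 + 0.00807) = 3.06

3.06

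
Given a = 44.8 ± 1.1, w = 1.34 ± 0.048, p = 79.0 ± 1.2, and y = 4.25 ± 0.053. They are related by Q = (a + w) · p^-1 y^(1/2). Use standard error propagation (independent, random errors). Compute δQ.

Let u = a + w = 46.1. δu = √(δa² + δw²) = √(1.21 + 0.00230) = 1.10, so δu/u = 0.0239.
Q is then a monomial in u, p, y:
δQ/Q = √((δu/u)² + (-1·δp/p)² + (½·δy/y)²) = √(0.000569 + 0.000231 + 3.89e-05) = 0.0290
Q = 1.20, so δQ = 0.0290 × 1.20 = 0.0349.

0.0349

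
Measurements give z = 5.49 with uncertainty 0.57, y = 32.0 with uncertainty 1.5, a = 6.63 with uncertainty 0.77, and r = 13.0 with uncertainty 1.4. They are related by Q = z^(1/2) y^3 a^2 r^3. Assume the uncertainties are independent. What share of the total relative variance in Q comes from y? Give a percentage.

(δQ/Q)² = (½·δz/z)² + (3·δy/y)² + (2·δa/a)² + (3·δr/r)²
  z term: (0.5×0.104)² = 0.00269
  y term: (3×0.0469)² = 0.0198
  a term: (2×0.116)² = 0.0540
  r term: (3×0.108)² = 0.104
Total = 0.181. Share from y = 0.0198/0.181 = 0.109.

10.9%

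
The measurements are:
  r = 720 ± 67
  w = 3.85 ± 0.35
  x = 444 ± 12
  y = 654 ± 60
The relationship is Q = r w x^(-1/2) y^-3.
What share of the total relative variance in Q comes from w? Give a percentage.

(δQ/Q)² = (1·δr/r)² + (1·δw/w)² + (−½·δx/x)² + (-3·δy/y)²
  r term: (1×0.0931)² = 0.00866
  w term: (1×0.0909)² = 0.00826
  x term: (-0.5×0.0270)² = 0.000183
  y term: (-3×0.0917)² = 0.0758
Total = 0.0929. Share from w = 0.00826/0.0929 = 0.0890.

8.90%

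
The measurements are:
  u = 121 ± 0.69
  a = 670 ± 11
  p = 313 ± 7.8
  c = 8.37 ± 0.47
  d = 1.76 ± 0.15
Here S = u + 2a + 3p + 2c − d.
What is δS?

32.1

Absolute uncertainties add in quadrature for a linear combination:
  (δu)² = 0.476;  (2·δa)² = 484;  (3·δp)² = 548;  (2·δc)² = 0.884;  (δd)² = 0.0225
δS = √(1030) = 32.1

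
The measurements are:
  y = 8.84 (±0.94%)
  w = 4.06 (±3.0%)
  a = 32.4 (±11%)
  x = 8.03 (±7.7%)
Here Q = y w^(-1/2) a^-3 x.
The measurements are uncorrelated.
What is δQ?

Since Q is a product/quotient, work with relative uncertainties:
  (1·δy/y)² = (1×0.00940)² = 8.84e-05;  (−½·δw/w)² = (-0.5×0.0300)² = 0.000225;  (-3·δa/a)² = (-3×0.110)² = 0.109;  (1·δx/x)² = (1×0.0770)² = 0.00593
δQ/Q = √(0.115) = 0.339
Q = 0.00104, so δQ = 0.339 × 0.00104 = 0.000351.

0.000351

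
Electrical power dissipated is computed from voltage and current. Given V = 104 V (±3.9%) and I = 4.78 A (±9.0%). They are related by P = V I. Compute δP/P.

0.0981

P is a product of powers, so relative uncertainties combine in quadrature:
  (1·δV/V)² = (1×0.0390)² = 0.00152;  (1·δI/I)² = (1×0.0900)² = 0.00810
δP/P = √(0.00962) = 0.0981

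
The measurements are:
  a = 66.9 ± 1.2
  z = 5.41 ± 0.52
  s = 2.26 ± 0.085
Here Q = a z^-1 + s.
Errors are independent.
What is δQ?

1.21

Let p = a·z^-1 = 12.4. δp/p = √((1·δa/a)² + (-1·δz/z)²) = √(0.000322 + 0.00924) = 0.0978, so δp = 1.21.
Q = p + s: δQ = √(δp² + δs²) = √(1.46 + 0.00723) = 1.21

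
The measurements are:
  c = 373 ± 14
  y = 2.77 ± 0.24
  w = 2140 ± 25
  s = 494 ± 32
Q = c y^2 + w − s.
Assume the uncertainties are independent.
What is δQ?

509

Let p = c·y^2 = 2860. δp/p = √((1·δc/c)² + (2·δy/y)²) = √(0.00141 + 0.0300) = 0.177, so δp = 507.
Q = p + w − s: δQ = √(δp² + δw² + δs²) = √(2.57e+05 + 625 + 1020) = 509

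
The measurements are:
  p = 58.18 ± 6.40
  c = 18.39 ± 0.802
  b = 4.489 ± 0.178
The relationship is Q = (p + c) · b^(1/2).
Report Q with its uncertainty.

Let u = p + c = 76.57. δu = √(δp² + δc²) = √(41.0 + 0.643) = 6.45, so δu/u = 0.0842.
Q is then a monomial in u, b:
δQ/Q = √((δu/u)² + (½·δb/b)²) = √(0.00710 + 0.000393) = 0.0865
Q = 162.2, so δQ = 0.0865 × 162.2 = 14.0.

162.2 ± 14.0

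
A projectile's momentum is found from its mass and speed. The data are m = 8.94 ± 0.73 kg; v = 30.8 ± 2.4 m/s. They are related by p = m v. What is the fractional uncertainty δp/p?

0.113

Relative error in a monomial: (δp/p)² = Σ (nᵢ · δxᵢ/xᵢ)².
  (1·δm/m)² = (1×0.0817)² = 0.00667;  (1·δv/v)² = (1×0.0779)² = 0.00607
δp/p = √(0.0127) = 0.113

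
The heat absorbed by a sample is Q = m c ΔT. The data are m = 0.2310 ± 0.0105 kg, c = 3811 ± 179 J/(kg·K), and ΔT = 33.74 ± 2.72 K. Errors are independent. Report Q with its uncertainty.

29700 ± 3080 J

Products/powers → add relative errors in quadrature, weighted by exponent:
  (1·δm/m)² = (1×0.0455)² = 0.00207;  (1·δc/c)² = (1×0.0470)² = 0.00221;  (1·δΔT/ΔT)² = (1×0.0806)² = 0.00650
δQ/Q = √(0.0108) = 0.104
Q = 29700 J, so δQ = 0.104 × 29700 = 3080 J.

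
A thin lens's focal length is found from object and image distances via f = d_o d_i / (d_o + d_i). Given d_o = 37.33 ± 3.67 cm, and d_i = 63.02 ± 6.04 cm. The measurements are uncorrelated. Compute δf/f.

0.0713

∂f/∂d_o = (d_i/(d_o+d_i))² = 0.394;  ∂f/∂d_i = (d_o/(d_o+d_i))² = 0.138
δf = √((∂f/∂d_o · δd_o)² + (∂f/∂d_i · δd_i)²) = √(2.09 + 0.699) = 1.67 cm
f = 23.44 cm, so δf/f = 1.67/23.44 = 0.0713.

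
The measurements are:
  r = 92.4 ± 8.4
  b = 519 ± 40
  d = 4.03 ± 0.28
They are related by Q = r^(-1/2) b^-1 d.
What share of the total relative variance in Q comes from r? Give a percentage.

(δQ/Q)² = (−½·δr/r)² + (-1·δb/b)² + (1·δd/d)²
  r term: (-0.5×0.0909)² = 0.00207
  b term: (-1×0.0771)² = 0.00594
  d term: (1×0.0695)² = 0.00483
Total = 0.0128. Share from r = 0.00207/0.0128 = 0.161.

16.1%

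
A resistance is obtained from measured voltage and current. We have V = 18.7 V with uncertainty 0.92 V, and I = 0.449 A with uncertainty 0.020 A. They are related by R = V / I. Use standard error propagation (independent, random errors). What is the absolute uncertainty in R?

For a monomial R ∝ V, I^-1, fractional errors add in quadrature:
  (1·δV/V)² = (1×0.0492)² = 0.00242;  (-1·δI/I)² = (-1×0.0445)² = 0.00198
δR/R = √(0.00440) = 0.0664
R = 41.6 Ω, so δR = 0.0664 × 41.6 = 2.76 Ω.

2.76 Ω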